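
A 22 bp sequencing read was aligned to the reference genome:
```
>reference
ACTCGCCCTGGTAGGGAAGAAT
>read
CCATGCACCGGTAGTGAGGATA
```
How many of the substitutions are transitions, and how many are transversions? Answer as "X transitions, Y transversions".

3 transitions, 6 transversions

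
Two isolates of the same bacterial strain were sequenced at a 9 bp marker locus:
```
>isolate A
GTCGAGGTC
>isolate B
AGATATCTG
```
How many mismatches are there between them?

The sequences differ at bases 1, 2, 3, 4, 6, 7, 9 (1-based) — 7 in total.

7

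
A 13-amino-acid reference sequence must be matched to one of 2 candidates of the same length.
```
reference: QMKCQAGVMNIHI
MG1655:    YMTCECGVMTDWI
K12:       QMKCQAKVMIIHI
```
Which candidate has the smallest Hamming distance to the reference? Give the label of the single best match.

K12

Hamming distances to reference — MG1655: 7; K12: 2.
Smallest is K12 with 2 mismatches.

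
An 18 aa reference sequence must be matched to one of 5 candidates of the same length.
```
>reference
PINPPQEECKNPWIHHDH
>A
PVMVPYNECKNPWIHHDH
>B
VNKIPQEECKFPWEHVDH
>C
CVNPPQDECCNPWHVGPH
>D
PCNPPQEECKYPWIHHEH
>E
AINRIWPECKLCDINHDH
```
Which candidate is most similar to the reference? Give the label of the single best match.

A differs at 5 positions; B differs at 7 positions; C differs at 8 positions; D differs at 3 positions; E differs at 9 positions. The closest is D.

D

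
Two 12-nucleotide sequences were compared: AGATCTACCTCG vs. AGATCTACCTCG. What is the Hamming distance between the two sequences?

0

The two sequences are identical at every position.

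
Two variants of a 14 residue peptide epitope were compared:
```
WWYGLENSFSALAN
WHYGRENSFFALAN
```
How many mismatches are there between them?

Mismatches (1-based): residue 2: W→H; residue 5: L→R; residue 10: S→F.

3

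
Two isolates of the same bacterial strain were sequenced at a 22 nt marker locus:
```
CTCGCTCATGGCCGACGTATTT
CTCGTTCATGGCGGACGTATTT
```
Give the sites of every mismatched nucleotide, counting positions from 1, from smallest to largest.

5, 13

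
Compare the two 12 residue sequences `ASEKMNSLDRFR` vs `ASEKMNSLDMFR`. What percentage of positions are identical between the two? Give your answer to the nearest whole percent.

92%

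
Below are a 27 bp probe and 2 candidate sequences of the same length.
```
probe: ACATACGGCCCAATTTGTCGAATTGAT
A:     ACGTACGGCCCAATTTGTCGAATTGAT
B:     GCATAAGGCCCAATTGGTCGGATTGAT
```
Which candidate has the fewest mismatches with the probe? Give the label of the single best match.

A

A differs at 1 position; B differs at 4 positions. The closest is A.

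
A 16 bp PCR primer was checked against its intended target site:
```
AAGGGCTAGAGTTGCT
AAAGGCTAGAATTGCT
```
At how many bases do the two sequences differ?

2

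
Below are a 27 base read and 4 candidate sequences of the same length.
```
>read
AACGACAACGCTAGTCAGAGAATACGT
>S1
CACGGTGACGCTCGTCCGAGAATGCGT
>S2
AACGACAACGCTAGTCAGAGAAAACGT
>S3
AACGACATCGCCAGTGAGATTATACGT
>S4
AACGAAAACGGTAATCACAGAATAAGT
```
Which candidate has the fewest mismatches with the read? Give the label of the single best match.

Hamming distances to read — S1: 7; S2: 1; S3: 5; S4: 5.
Smallest is S2 with 1 mismatch.

S2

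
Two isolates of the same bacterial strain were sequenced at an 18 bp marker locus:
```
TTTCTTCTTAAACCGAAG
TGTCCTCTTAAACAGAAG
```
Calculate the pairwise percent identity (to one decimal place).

3 positions differ (2, 5, 14), so 15 of 18 match: 15/18 = 83.33%.

83.3%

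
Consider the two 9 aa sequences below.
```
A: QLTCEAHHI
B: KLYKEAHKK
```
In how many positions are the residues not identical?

5

The sequences differ at positions 1, 3, 4, 8, 9 (1-based) — 5 in total.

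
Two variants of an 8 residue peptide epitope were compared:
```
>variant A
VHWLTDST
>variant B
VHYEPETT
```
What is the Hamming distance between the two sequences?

5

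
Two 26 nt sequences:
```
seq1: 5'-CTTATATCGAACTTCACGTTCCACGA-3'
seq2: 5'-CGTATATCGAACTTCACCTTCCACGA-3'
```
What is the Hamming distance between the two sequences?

2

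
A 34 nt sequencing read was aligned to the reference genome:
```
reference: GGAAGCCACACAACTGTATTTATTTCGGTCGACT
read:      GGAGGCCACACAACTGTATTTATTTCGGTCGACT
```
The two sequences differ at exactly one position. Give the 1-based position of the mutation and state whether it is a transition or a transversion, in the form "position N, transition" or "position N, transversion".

position 4, transition

The sequences differ only at position 4: A→G (purine→purine), a transition.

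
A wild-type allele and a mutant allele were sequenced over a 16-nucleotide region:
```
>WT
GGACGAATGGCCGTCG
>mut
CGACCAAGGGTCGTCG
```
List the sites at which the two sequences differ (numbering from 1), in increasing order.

1, 5, 8, 11

Scanning 1-based: 1: G/C; 5: G/C; 8: T/G; 11: C/T.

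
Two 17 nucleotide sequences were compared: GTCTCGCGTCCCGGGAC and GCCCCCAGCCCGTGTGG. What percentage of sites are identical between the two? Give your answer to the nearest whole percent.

41%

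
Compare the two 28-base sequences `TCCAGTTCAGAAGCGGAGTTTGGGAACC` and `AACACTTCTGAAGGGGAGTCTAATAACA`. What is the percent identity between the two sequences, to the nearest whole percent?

Mismatches at positions 1, 2, 5, 9, 14, 20, 22, 23, 24, 28 (1-based): 10 of 28.
Identical positions: 18/28 = 64.29% → 64%.

64%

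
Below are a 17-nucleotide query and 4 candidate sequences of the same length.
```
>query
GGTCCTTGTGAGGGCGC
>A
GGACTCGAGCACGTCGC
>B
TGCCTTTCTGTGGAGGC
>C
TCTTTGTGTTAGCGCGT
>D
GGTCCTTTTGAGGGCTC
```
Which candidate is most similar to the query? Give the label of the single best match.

D

A differs at 9 sites; B differs at 7 sites; C differs at 8 sites; D differs at 2 sites. The closest is D.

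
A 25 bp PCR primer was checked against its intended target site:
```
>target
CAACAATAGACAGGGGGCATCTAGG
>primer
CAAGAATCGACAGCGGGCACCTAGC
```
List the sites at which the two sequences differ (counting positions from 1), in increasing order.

Differences at site 4 (C→G), site 8 (A→C), site 14 (G→C), site 20 (T→C), site 25 (G→C).

4, 8, 14, 20, 25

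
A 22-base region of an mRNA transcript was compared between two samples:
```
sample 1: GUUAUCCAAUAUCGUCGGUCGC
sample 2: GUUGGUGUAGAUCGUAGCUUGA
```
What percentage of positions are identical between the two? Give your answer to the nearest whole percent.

10 positions differ (4, 5, 6, 7, 8, 10, 16, 18, 20, 22), so 12 of 22 match: 12/22 = 54.55%.

55%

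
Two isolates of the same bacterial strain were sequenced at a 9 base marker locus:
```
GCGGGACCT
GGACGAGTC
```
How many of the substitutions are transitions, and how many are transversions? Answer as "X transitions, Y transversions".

3 transitions, 3 transversions

Transitions (purine↔purine or pyrimidine↔pyrimidine): 3 G→A, 8 C→T, 9 T→C.
Transversions (purine↔pyrimidine): 2 C→G, 4 G→C, 7 C→G.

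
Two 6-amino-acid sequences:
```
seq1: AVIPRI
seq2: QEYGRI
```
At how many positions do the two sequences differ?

4

The sequences differ at positions 1, 2, 3, 4 (1-based) — 4 in total.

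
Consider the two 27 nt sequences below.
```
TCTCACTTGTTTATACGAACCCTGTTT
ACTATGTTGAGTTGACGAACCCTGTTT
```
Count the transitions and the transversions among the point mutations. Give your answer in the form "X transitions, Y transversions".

0 transitions, 8 transversions

Mismatches (1-based):
base 1: T→A (pyrimidine→purine, transversion)
base 4: C→A (pyrimidine→purine, transversion)
base 5: A→T (purine→pyrimidine, transversion)
base 6: C→G (pyrimidine→purine, transversion)
base 10: T→A (pyrimidine→purine, transversion)
base 11: T→G (pyrimidine→purine, transversion)
base 13: A→T (purine→pyrimidine, transversion)
base 14: T→G (pyrimidine→purine, transversion)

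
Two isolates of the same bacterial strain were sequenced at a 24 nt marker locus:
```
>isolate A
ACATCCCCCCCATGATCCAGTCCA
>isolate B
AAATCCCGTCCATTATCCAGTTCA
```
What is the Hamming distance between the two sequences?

5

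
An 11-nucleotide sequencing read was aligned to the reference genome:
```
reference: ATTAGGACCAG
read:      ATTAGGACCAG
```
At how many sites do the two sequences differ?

0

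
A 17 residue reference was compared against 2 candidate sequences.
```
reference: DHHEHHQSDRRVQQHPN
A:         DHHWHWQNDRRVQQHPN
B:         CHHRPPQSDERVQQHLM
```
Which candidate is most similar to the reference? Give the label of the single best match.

A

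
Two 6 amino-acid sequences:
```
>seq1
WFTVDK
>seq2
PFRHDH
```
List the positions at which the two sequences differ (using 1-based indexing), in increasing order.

1, 3, 4, 6

Differences at position 1 (W→P), position 3 (T→R), position 4 (V→H), position 6 (K→H).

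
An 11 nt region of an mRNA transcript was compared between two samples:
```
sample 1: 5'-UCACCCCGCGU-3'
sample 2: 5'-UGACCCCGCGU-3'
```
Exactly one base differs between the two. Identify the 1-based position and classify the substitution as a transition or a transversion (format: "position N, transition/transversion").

position 2, transversion

The sequences differ only at position 2: C→G (pyrimidine→purine), a transversion.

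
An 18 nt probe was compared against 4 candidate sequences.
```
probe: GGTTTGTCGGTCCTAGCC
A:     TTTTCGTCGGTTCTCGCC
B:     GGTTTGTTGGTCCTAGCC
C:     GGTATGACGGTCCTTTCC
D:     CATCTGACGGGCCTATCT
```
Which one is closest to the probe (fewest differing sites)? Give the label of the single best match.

Hamming distances to probe — A: 5; B: 1; C: 4; D: 7.
Smallest is B with 1 mismatch.

B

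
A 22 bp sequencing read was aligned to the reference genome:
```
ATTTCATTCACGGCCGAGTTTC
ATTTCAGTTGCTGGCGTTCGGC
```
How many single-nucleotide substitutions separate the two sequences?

10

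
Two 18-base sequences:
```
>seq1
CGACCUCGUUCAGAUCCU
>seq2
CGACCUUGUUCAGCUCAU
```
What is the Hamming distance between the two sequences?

3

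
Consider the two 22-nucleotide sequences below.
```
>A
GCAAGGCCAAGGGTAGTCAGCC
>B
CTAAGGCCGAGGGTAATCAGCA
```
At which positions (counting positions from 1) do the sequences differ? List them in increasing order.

Scanning 1-based: 1: G/C; 2: C/T; 9: A/G; 16: G/A; 22: C/A.

1, 2, 9, 16, 22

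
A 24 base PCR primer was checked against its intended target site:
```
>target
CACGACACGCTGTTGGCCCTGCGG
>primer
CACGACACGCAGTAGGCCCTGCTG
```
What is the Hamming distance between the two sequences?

The sequences differ at positions 11, 14, 23 (1-based) — 3 in total.

3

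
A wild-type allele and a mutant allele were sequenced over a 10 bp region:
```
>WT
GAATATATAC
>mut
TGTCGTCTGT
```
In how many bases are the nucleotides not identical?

Comparing position by position, 8 bases differ: 1 (G/T), 2 (A/G), 3 (A/T), 4 (T/C), 5 (A/G), 7 (A/C), 9 (A/G), 10 (C/T).

8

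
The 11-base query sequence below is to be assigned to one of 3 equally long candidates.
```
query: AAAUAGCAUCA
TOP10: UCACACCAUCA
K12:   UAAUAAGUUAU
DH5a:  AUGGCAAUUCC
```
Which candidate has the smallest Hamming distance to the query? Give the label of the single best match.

Hamming distances to query — TOP10: 4; K12: 6; DH5a: 8.
Smallest is TOP10 with 4 mismatches.

TOP10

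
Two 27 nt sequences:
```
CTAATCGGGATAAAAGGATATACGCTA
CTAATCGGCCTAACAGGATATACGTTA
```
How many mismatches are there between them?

Mismatches (1-based): position 9: G→C; position 10: A→C; position 14: A→C; position 25: C→T.

4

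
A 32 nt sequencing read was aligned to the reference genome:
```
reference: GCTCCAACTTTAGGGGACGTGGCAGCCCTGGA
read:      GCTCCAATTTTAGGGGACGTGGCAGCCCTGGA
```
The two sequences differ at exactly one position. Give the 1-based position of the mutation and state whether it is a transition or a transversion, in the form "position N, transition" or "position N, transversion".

position 8, transition

Position 8 changes C→T. C is a pyrimidine and T is a pyrimidine, so this is a transition.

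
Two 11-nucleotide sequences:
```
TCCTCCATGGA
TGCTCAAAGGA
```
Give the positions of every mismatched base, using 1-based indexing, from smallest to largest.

2, 6, 8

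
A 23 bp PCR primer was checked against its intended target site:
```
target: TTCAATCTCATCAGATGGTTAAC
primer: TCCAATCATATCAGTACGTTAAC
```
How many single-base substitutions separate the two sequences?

6

Mismatches (1-based): position 2: T→C; position 8: T→A; position 9: C→T; position 15: A→T; position 16: T→A; position 17: G→C.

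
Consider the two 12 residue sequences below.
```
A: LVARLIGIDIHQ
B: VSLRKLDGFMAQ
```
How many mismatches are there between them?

10

The sequences differ at residues 1, 2, 3, 5, 6, 7, 8, 9, 10, 11 (1-based) — 10 in total.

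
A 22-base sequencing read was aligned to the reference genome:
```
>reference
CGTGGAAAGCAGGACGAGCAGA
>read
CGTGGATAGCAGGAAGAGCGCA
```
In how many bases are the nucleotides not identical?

Comparing position by position, 4 bases differ: 7 (A/T), 15 (C/A), 20 (A/G), 21 (G/C).

4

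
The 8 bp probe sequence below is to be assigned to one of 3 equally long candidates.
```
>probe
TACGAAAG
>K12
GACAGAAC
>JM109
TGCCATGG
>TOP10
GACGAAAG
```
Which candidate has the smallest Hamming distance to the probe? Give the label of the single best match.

TOP10

Hamming distances to probe — K12: 4; JM109: 4; TOP10: 1.
Smallest is TOP10 with 1 mismatch.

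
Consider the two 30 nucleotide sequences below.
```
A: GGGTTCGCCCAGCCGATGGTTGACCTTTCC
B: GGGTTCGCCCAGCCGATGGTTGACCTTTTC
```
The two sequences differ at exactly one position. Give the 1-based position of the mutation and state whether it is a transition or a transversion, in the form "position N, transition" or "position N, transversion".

Position 29 changes C→T. C is a pyrimidine and T is a pyrimidine, so this is a transition.

position 29, transition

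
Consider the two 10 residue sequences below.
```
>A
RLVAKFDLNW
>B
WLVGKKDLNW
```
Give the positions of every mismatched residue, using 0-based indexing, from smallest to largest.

Differences at position 0 (R→W), position 3 (A→G), position 5 (F→K).

0, 3, 5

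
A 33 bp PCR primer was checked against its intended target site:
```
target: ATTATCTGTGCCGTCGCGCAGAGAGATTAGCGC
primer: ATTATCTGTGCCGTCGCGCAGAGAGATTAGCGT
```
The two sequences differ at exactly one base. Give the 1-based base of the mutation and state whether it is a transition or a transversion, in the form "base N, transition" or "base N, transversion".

base 33, transition

Base 33 changes C→T. C is a pyrimidine and T is a pyrimidine, so this is a transition.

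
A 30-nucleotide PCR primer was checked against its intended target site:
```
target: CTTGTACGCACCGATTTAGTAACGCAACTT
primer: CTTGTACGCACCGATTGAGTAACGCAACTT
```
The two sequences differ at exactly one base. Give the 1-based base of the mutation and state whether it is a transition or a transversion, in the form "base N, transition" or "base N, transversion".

Base 17 changes T→G. T is a pyrimidine and G is a purine, so this is a transversion.

base 17, transversion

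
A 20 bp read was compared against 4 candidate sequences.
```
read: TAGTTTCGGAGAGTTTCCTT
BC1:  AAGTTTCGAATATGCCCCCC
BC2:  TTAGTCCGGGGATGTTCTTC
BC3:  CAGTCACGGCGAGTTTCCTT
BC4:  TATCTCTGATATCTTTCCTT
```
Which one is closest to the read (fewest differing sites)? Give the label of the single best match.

BC3

Hamming distances to read — BC1: 9; BC2: 9; BC3: 4; BC4: 9.
Smallest is BC3 with 4 mismatches.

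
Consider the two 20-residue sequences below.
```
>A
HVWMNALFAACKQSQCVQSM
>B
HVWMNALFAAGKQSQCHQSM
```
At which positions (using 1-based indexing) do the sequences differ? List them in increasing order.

Differences at position 11 (C→G), position 17 (V→H).

11, 17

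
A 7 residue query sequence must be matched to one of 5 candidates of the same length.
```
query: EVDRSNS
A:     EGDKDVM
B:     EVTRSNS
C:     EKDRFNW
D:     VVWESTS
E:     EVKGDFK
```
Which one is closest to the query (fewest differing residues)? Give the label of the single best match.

Hamming distances to query — A: 5; B: 1; C: 3; D: 4; E: 5.
Smallest is B with 1 mismatch.

B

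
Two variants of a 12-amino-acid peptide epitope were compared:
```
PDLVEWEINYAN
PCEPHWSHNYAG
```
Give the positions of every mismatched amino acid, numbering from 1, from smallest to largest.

2, 3, 4, 5, 7, 8, 12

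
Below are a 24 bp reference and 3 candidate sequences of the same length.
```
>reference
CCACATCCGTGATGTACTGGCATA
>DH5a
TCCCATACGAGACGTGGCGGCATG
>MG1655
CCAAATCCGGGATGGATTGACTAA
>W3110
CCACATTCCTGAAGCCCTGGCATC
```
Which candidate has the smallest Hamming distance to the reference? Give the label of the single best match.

W3110

DH5a differs at 9 bases; MG1655 differs at 7 bases; W3110 differs at 6 bases. The closest is W3110.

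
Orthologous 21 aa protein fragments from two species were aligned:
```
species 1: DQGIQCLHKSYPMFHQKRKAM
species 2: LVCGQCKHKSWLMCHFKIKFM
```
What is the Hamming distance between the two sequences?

11

Comparing position by position, 11 positions differ: 1 (D/L), 2 (Q/V), 3 (G/C), 4 (I/G), 7 (L/K), 11 (Y/W), 12 (P/L), 14 (F/C), 16 (Q/F), 18 (R/I), 20 (A/F).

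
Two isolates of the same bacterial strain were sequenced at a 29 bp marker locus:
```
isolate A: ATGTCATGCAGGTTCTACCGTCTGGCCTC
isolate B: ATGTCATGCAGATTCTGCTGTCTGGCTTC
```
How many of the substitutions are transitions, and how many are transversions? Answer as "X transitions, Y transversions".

Transitions (purine↔purine or pyrimidine↔pyrimidine): 12 G→A, 17 A→G, 19 C→T, 27 C→T.
Transversions (purine↔pyrimidine): none.

4 transitions, 0 transversions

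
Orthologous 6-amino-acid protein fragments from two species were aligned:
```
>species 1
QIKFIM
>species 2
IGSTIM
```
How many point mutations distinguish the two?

4

The sequences differ at residues 1, 2, 3, 4 (1-based) — 4 in total.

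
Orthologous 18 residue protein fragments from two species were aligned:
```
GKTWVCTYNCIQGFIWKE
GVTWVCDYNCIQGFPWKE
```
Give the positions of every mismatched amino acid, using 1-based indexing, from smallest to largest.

2, 7, 15

Scanning 1-based: 2: K/V; 7: T/D; 15: I/P.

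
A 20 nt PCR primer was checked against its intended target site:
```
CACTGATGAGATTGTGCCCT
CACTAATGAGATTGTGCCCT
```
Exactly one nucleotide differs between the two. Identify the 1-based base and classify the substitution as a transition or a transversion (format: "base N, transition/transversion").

Base 5 changes G→A. G is a purine and A is a purine, so this is a transition.

base 5, transition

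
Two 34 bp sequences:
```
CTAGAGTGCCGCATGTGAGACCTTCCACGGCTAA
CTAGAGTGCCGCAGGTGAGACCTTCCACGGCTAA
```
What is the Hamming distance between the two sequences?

Mismatches (1-based): base 14: T→G.

1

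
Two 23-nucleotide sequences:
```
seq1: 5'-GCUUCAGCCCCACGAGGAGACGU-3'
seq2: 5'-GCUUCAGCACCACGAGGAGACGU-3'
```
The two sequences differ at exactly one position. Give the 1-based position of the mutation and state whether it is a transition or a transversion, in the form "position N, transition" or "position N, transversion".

position 9, transversion

Position 9 changes C→A. C is a pyrimidine and A is a purine, so this is a transversion.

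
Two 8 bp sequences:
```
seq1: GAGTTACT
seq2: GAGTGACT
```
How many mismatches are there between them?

The sequences differ at positions 5 (1-based) — 1 in total.

1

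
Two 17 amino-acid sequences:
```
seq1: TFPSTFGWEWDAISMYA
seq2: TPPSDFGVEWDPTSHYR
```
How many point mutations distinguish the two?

The sequences differ at positions 2, 5, 8, 12, 13, 15, 17 (1-based) — 7 in total.

7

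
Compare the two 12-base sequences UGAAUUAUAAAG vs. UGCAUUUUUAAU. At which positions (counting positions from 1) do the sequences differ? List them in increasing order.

3, 7, 9, 12

Scanning 1-based: 3: A/C; 7: A/U; 9: A/U; 12: G/U.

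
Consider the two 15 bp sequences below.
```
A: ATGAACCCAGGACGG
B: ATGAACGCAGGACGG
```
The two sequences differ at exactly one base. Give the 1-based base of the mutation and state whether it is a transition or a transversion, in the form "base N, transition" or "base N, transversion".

The sequences differ only at base 7: C→G (pyrimidine→purine), a transversion.

base 7, transversion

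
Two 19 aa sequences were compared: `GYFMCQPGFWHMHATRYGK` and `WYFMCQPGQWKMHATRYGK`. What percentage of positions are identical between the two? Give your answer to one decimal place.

84.2%

Mismatches at positions 1, 9, 11 (1-based): 3 of 19.
Identical positions: 16/19 = 84.21% → 84.2%.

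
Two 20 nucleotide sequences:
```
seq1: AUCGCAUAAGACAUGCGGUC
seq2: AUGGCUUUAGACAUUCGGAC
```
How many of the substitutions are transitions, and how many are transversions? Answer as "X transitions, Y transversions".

0 transitions, 5 transversions

Transitions (purine↔purine or pyrimidine↔pyrimidine): none.
Transversions (purine↔pyrimidine): 3 C→G, 6 A→U, 8 A→U, 15 G→U, 19 U→A.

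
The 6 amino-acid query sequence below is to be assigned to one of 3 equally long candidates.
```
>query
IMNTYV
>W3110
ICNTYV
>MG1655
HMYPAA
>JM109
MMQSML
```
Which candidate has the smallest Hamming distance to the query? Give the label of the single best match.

W3110

Hamming distances to query — W3110: 1; MG1655: 5; JM109: 5.
Smallest is W3110 with 1 mismatch.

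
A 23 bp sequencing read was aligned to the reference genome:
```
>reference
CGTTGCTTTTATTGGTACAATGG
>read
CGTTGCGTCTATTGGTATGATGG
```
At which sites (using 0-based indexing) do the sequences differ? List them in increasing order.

6, 8, 17, 18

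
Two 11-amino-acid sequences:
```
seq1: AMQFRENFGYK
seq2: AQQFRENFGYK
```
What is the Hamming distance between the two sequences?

1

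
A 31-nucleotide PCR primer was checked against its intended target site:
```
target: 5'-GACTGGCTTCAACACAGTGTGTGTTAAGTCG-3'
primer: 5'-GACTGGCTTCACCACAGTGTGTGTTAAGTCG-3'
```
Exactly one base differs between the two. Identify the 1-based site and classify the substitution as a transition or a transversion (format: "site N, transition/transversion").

site 12, transversion

Site 12 changes A→C. A is a purine and C is a pyrimidine, so this is a transversion.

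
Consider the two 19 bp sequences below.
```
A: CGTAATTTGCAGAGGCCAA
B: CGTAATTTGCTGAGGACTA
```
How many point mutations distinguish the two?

Mismatches (1-based): base 11: A→T; base 16: C→A; base 18: A→T.

3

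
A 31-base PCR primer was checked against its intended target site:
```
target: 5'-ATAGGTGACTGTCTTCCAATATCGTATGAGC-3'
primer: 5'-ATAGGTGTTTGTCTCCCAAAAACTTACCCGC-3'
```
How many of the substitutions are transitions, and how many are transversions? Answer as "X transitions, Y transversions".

Mismatches (1-based):
site 8: A→T (purine→pyrimidine, transversion)
site 9: C→T (pyrimidine→pyrimidine, transition)
site 15: T→C (pyrimidine→pyrimidine, transition)
site 20: T→A (pyrimidine→purine, transversion)
site 22: T→A (pyrimidine→purine, transversion)
site 24: G→T (purine→pyrimidine, transversion)
site 27: T→C (pyrimidine→pyrimidine, transition)
site 28: G→C (purine→pyrimidine, transversion)
site 29: A→C (purine→pyrimidine, transversion)

3 transitions, 6 transversions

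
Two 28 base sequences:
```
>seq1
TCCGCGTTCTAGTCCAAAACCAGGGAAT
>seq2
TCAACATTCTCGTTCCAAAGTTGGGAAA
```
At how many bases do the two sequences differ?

10

Comparing position by position, 10 bases differ: 3 (C/A), 4 (G/A), 6 (G/A), 11 (A/C), 14 (C/T), 16 (A/C), 20 (C/G), 21 (C/T), 22 (A/T), 28 (T/A).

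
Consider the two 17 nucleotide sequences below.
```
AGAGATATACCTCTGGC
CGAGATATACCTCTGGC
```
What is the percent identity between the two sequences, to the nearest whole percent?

94%

1 position differs (1), so 16 of 17 match: 16/17 = 94.12%.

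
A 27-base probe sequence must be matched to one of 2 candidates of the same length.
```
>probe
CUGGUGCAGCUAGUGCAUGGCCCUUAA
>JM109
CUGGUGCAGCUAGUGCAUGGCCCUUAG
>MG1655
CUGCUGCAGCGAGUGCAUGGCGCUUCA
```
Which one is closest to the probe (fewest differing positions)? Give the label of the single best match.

JM109

JM109 differs at 1 position; MG1655 differs at 4 positions. The closest is JM109.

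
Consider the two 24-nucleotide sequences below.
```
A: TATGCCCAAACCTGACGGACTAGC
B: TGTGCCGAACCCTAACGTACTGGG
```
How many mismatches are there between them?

7

Comparing position by position, 7 bases differ: 2 (A/G), 7 (C/G), 10 (A/C), 14 (G/A), 18 (G/T), 22 (A/G), 24 (C/G).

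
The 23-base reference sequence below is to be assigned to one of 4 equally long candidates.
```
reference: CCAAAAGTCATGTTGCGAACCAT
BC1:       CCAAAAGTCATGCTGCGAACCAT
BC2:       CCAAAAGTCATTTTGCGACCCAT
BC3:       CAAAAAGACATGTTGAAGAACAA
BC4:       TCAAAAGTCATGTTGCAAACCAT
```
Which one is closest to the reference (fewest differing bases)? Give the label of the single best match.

BC1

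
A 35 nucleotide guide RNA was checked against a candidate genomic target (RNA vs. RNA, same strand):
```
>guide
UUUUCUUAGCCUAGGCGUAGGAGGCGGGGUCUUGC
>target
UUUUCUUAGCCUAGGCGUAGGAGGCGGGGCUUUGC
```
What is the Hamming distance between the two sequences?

Comparing position by position, 2 sites differ: 30 (U/C), 31 (C/U).

2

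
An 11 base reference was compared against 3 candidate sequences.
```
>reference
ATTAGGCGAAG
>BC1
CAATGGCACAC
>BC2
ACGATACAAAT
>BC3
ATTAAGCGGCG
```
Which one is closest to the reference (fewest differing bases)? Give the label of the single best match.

BC1 differs at 7 bases; BC2 differs at 6 bases; BC3 differs at 3 bases. The closest is BC3.

BC3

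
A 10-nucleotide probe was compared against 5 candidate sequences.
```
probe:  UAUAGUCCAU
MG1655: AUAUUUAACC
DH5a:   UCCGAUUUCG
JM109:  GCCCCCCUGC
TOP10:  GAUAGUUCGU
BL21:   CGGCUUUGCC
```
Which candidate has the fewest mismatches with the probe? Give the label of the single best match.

TOP10

Hamming distances to probe — MG1655: 9; DH5a: 8; JM109: 9; TOP10: 3; BL21: 9.
Smallest is TOP10 with 3 mismatches.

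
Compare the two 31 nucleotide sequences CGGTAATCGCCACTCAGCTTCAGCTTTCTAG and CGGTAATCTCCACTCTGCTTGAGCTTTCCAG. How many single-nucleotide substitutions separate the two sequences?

4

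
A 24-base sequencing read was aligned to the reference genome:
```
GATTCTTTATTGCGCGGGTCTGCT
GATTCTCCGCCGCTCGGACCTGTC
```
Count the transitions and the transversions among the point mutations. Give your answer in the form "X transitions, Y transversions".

9 transitions, 1 transversion

Transitions (purine↔purine or pyrimidine↔pyrimidine): 7 T→C, 8 T→C, 9 A→G, 10 T→C, 11 T→C, 18 G→A, 19 T→C, 23 C→T, 24 T→C.
Transversions (purine↔pyrimidine): 14 G→T.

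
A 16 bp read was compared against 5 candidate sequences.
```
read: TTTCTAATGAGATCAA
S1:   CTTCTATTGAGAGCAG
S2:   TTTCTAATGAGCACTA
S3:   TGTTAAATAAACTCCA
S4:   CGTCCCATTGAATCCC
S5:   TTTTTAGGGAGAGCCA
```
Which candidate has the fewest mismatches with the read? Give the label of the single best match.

S1 differs at 4 bases; S2 differs at 3 bases; S3 differs at 7 bases; S4 differs at 9 bases; S5 differs at 5 bases. The closest is S2.

S2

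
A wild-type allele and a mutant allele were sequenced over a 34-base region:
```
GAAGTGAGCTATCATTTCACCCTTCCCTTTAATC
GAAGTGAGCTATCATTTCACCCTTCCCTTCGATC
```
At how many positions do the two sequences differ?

Comparing position by position, 2 positions differ: 30 (T/C), 31 (A/G).

2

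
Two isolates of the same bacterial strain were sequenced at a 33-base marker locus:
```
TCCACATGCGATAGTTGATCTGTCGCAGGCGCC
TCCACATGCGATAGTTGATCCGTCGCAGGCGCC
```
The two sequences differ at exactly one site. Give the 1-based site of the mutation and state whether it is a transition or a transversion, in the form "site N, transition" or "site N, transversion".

site 21, transition

The sequences differ only at site 21: T→C (pyrimidine→pyrimidine), a transition.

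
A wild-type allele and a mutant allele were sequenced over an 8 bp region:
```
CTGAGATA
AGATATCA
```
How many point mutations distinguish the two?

7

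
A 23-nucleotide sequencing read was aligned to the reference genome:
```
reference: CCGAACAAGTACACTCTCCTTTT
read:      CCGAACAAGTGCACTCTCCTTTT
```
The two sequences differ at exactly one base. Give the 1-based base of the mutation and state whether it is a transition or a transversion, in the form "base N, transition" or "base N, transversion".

base 11, transition

Base 11 changes A→G. A is a purine and G is a purine, so this is a transition.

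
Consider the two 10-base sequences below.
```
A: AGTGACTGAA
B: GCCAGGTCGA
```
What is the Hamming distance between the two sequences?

8

Comparing position by position, 8 sites differ: 1 (A/G), 2 (G/C), 3 (T/C), 4 (G/A), 5 (A/G), 6 (C/G), 8 (G/C), 9 (A/G).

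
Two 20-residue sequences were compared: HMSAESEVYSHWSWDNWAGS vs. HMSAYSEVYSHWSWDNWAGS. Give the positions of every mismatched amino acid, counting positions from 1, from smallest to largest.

5

Differences at position 5 (E→Y).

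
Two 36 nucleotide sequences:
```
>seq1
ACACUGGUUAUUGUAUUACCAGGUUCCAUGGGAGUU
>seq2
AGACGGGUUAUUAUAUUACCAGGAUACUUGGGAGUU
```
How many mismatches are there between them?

Comparing position by position, 6 sites differ: 2 (C/G), 5 (U/G), 13 (G/A), 24 (U/A), 26 (C/A), 28 (A/U).

6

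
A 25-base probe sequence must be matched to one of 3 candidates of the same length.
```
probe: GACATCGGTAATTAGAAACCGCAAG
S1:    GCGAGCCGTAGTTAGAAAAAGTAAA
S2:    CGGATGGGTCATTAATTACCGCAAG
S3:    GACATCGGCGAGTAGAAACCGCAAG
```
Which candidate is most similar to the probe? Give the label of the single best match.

S3

S1 differs at 9 bases; S2 differs at 8 bases; S3 differs at 3 bases. The closest is S3.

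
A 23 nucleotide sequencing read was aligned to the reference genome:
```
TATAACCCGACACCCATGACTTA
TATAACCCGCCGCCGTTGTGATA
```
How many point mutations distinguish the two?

7

Mismatches (1-based): position 10: A→C; position 12: A→G; position 15: C→G; position 16: A→T; position 19: A→T; position 20: C→G; position 21: T→A.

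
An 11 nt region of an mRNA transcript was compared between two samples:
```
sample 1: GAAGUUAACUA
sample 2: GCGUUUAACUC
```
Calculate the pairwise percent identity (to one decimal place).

Mismatches at positions 2, 3, 4, 11 (1-based): 4 of 11.
Identical positions: 7/11 = 63.64% → 63.6%.

63.6%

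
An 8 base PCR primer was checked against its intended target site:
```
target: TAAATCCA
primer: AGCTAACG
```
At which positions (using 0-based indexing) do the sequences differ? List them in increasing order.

Differences at position 0 (T→A), position 1 (A→G), position 2 (A→C), position 3 (A→T), position 4 (T→A), position 5 (C→A), position 7 (A→G).

0, 1, 2, 3, 4, 5, 7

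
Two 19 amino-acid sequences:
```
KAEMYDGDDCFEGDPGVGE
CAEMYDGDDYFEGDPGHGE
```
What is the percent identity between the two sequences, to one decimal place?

84.2%

Mismatches at positions 1, 10, 17 (1-based): 3 of 19.
Identical positions: 16/19 = 84.21% → 84.2%.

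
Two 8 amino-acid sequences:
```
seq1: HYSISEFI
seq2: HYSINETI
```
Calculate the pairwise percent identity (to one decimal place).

2 positions differ (5, 7), so 6 of 8 match: 6/8 = 75%.

75.0%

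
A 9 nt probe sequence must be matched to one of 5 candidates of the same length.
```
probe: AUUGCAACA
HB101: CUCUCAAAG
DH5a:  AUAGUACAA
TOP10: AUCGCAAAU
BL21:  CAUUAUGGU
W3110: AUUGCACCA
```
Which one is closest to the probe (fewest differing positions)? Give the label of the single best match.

W3110

Hamming distances to probe — HB101: 5; DH5a: 4; TOP10: 3; BL21: 8; W3110: 1.
Smallest is W3110 with 1 mismatch.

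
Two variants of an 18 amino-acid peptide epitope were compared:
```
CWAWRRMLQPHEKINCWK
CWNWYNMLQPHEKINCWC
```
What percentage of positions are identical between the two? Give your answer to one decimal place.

77.8%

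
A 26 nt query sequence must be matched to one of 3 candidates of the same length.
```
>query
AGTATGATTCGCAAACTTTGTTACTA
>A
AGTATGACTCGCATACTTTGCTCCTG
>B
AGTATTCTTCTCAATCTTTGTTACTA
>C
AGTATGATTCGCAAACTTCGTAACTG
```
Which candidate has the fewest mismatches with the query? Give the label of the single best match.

A differs at 5 positions; B differs at 4 positions; C differs at 3 positions. The closest is C.

C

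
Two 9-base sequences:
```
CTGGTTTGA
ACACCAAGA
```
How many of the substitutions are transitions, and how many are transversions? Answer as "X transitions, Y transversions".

3 transitions, 4 transversions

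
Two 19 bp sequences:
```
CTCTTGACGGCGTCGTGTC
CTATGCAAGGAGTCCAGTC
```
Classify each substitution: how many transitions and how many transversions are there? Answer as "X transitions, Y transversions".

0 transitions, 7 transversions

Mismatches (1-based):
base 3: C→A (pyrimidine→purine, transversion)
base 5: T→G (pyrimidine→purine, transversion)
base 6: G→C (purine→pyrimidine, transversion)
base 8: C→A (pyrimidine→purine, transversion)
base 11: C→A (pyrimidine→purine, transversion)
base 15: G→C (purine→pyrimidine, transversion)
base 16: T→A (pyrimidine→purine, transversion)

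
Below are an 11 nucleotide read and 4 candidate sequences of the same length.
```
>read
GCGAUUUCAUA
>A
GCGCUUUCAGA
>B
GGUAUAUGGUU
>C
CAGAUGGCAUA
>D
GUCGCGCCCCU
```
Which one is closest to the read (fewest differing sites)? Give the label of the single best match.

A

A differs at 2 sites; B differs at 6 sites; C differs at 4 sites; D differs at 9 sites. The closest is A.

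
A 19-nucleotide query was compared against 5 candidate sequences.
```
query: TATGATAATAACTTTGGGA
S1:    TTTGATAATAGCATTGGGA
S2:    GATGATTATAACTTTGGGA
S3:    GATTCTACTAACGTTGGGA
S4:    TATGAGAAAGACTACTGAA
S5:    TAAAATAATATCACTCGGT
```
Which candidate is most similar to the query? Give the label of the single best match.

S1 differs at 3 sites; S2 differs at 2 sites; S3 differs at 5 sites; S4 differs at 7 sites; S5 differs at 7 sites. The closest is S2.

S2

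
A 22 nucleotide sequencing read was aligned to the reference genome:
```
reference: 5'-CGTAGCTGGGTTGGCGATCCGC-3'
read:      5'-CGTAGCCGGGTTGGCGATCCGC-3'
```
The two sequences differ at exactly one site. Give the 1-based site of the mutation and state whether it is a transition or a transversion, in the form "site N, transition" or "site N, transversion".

site 7, transition

Site 7 changes T→C. T is a pyrimidine and C is a pyrimidine, so this is a transition.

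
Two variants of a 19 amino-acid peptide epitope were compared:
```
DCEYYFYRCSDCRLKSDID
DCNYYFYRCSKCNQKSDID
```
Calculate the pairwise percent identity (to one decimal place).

78.9%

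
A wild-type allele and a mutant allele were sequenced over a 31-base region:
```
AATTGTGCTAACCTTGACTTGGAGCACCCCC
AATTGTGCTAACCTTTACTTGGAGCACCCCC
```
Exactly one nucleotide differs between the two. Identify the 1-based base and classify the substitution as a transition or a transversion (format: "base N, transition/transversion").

The sequences differ only at base 16: G→T (purine→pyrimidine), a transversion.

base 16, transversion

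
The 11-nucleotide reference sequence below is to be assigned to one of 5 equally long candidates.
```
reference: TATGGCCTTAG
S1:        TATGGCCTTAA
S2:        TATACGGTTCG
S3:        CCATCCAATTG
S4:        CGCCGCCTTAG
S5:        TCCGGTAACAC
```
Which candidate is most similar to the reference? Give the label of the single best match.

S1 differs at 1 base; S2 differs at 5 bases; S3 differs at 8 bases; S4 differs at 4 bases; S5 differs at 7 bases. The closest is S1.

S1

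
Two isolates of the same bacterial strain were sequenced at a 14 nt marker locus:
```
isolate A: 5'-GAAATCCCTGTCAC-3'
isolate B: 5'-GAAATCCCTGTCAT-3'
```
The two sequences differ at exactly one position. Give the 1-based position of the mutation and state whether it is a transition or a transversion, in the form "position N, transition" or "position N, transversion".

position 14, transition

The sequences differ only at position 14: C→T (pyrimidine→pyrimidine), a transition.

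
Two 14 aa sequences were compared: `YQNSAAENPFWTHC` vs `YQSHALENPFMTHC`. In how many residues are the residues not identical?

The sequences differ at residues 3, 4, 6, 11 (1-based) — 4 in total.

4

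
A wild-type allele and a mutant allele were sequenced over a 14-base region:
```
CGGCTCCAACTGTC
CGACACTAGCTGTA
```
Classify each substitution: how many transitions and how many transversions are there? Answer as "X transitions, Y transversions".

Mismatches (1-based):
base 3: G→A (purine→purine, transition)
base 5: T→A (pyrimidine→purine, transversion)
base 7: C→T (pyrimidine→pyrimidine, transition)
base 9: A→G (purine→purine, transition)
base 14: C→A (pyrimidine→purine, transversion)

3 transitions, 2 transversions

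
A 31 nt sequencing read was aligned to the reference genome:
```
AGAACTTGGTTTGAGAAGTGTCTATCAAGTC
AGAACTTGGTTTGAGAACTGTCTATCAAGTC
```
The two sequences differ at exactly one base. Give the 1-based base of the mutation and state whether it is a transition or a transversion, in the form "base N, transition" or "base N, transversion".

base 18, transversion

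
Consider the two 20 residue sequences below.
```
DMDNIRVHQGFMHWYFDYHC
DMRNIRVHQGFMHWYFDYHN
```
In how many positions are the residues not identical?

2

Comparing position by position, 2 positions differ: 3 (D/R), 20 (C/N).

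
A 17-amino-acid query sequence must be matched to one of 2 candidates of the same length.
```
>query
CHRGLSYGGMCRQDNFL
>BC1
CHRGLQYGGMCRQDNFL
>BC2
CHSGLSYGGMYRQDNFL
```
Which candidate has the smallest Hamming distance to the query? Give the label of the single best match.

BC1

Hamming distances to query — BC1: 1; BC2: 2.
Smallest is BC1 with 1 mismatch.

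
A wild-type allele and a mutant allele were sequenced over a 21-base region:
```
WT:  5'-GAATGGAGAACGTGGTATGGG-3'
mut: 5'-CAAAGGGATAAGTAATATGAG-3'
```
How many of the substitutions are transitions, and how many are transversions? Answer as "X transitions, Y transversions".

Mismatches (1-based):
position 1: G→C (purine→pyrimidine, transversion)
position 4: T→A (pyrimidine→purine, transversion)
position 7: A→G (purine→purine, transition)
position 8: G→A (purine→purine, transition)
position 9: A→T (purine→pyrimidine, transversion)
position 11: C→A (pyrimidine→purine, transversion)
position 14: G→A (purine→purine, transition)
position 15: G→A (purine→purine, transition)
position 20: G→A (purine→purine, transition)

5 transitions, 4 transversions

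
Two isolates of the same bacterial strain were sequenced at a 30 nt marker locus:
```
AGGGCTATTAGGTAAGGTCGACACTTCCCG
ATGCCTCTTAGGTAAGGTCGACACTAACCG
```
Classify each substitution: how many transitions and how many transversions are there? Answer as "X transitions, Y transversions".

0 transitions, 5 transversions

Transitions (purine↔purine or pyrimidine↔pyrimidine): none.
Transversions (purine↔pyrimidine): 2 G→T, 4 G→C, 7 A→C, 26 T→A, 27 C→A.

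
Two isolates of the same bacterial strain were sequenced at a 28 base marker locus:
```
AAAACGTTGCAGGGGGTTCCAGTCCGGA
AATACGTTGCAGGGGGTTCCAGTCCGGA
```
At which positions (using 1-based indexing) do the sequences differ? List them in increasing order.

3

Scanning 1-based: 3: A/T.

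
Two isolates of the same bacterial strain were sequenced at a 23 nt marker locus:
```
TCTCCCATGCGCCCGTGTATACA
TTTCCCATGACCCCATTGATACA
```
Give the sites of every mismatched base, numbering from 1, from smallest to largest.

Scanning 1-based: 2: C/T; 10: C/A; 11: G/C; 15: G/A; 17: G/T; 18: T/G.

2, 10, 11, 15, 17, 18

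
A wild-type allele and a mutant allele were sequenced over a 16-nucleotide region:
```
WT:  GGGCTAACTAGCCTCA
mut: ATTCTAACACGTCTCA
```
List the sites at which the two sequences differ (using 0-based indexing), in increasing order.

0, 1, 2, 8, 9, 11

Differences at site 0 (G→A), site 1 (G→T), site 2 (G→T), site 8 (T→A), site 9 (A→C), site 11 (C→T).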